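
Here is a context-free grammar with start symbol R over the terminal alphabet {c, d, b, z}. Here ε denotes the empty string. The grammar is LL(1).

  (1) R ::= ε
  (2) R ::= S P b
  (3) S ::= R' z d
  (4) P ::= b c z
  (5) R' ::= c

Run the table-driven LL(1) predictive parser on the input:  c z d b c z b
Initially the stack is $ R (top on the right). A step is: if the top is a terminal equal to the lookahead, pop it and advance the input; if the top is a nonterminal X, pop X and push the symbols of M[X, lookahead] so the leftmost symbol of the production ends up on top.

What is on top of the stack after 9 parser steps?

z

     Stack         Input            Action
  1  $ R           c z d b c z b $  expand R ::= S P b
  2  $ b P S       c z d b c z b $  expand S ::= R' z d
  3  $ b P d z R'  c z d b c z b $  expand R' ::= c
  4  $ b P d z c   c z d b c z b $  match c
  5  $ b P d z     z d b c z b $    match z
  6  $ b P d       d b c z b $      match d
  7  $ b P         b c z b $        expand P ::= b c z
  8  $ b z c b     b c z b $        match b
  9  $ b z c       c z b $          match c
Stack after step 9: $ b z (top = z).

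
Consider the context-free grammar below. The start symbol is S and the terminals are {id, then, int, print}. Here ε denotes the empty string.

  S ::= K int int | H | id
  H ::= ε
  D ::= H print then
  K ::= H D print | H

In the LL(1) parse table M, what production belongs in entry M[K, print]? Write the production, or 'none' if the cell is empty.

K ::= H D print

FIRST(H) = {ε}
FIRST(D) = {print}  (via H print then)
FIRST(K) = {ε, print}  (via H D print, H)
FIRST(S) = {ε, id, int, print}  (via K int int, H)
FOLLOW(S) includes $ since S is the start symbol.
FOLLOW(K): in S::=K int int, K is followed by int int with FIRST {int}. Thus FOLLOW(K) = {int}.
For K ::= H D print: FIRST(H D print) = {print}, so it goes in M[K, t] for t ∈ {print}.
For K ::= H: FIRST(H) = {ε}, so it goes in M[K, t] for t ∈ {}; since ε ∈ FIRST, also for every t ∈ FOLLOW(K) = {int}.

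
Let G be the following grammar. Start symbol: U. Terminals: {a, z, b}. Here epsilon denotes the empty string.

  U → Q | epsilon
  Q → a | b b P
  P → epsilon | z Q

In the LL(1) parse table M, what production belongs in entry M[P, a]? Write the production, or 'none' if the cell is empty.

none

FIRST(Q) = {a, b}
FIRST(P) = {epsilon, z}
FIRST(U) = {epsilon, a, b}  (via Q)
FOLLOW(U) includes $ since U is the start symbol.
FOLLOW(Q): in U→Q, the suffix after Q is empty, so FOLLOW(Q) ⊇ FOLLOW(U) = {$}; in P→z Q, the suffix after Q is empty, so FOLLOW(Q) ⊇ FOLLOW(P) = {$}. Thus FOLLOW(Q) = {$}.
FOLLOW(P): in Q→b b P, the suffix after P is empty, so FOLLOW(P) ⊇ FOLLOW(Q) = {$}. Thus FOLLOW(P) = {$}.
For P → epsilon: FIRST(epsilon) = {epsilon}, so it goes in M[P, t] for t ∈ {}; since epsilon ∈ FIRST, also for every t ∈ FOLLOW(P) = {$}.
For P → z Q: FIRST(z Q) = {z}, so it goes in M[P, t] for t ∈ {z}.
None of these place a production in M[P, a].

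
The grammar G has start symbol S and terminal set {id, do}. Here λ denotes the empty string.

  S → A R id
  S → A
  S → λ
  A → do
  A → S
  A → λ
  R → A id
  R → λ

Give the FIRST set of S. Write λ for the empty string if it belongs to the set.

{λ, do, id}

FIRST(S) = {λ, do, id}  (via A R id, A)
FIRST(A) = {λ, do, id}  (via S)
FIRST(R) = {λ, do, id}  (via A id)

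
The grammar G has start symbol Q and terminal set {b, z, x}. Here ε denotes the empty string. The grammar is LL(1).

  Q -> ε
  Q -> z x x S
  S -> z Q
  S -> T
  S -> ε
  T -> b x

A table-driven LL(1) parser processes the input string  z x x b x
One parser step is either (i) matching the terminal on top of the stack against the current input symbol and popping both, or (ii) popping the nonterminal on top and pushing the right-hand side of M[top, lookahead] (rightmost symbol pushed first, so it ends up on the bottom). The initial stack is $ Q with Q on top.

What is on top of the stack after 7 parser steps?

x

step 1: stack=$ Q  input=z x x b x $  — expand Q -> z x x S
step 2: stack=$ S x x z  input=z x x b x $  — match z
step 3: stack=$ S x x  input=x x b x $  — match x
step 4: stack=$ S x  input=x b x $  — match x
step 5: stack=$ S  input=b x $  — expand S -> T
step 6: stack=$ T  input=b x $  — expand T -> b x
step 7: stack=$ x b  input=b x $  — match b
Stack after step 7: $ x (top = x).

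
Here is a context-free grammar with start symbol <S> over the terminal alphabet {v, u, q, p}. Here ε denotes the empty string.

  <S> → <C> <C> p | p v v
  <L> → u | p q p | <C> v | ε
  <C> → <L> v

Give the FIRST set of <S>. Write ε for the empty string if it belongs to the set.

FIRST(<S>): from <S>→<C> <C> p we get {p, u, v}; from <S>→p v v we get {p}. So FIRST(<S>) = {p, u, v}.
FIRST(<L>): from <L>→u we get {u}; from <L>→p q p we get {p}; from <L>→<C> v we get {p, u, v}; from <L>→ε we get {ε}. So FIRST(<L>) = {ε, p, u, v}.
FIRST(<C>): from <C>→<L> v we get {p, u, v}. So FIRST(<C>) = {p, u, v}.

{p, u, v}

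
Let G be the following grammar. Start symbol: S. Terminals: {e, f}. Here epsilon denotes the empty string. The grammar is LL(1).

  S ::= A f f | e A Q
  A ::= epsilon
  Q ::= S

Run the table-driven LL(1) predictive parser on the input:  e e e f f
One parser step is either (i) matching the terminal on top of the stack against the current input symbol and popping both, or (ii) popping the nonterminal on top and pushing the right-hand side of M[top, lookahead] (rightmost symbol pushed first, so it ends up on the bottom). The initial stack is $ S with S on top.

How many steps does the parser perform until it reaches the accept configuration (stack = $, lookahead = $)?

      Stack    Input        Action
   1  $ S      e e e f f $  expand S ::= e A Q
   2  $ Q A e  e e e f f $  match e
   3  $ Q A    e e f f $    expand A ::= epsilon
   4  $ Q      e e f f $    expand Q ::= S
   5  $ S      e e f f $    expand S ::= e A Q
   6  $ Q A e  e e f f $    match e
   7  $ Q A    e f f $      expand A ::= epsilon
   8  $ Q      e f f $      expand Q ::= S
   9  $ S      e f f $      expand S ::= e A Q
  10  $ Q A e  e f f $      match e
  11  $ Q A    f f $        expand A ::= epsilon
  12  $ Q      f f $        expand Q ::= S
  13  $ S      f f $        expand S ::= A f f
  14  $ f f A  f f $        expand A ::= epsilon
  15  $ f f    f f $        match f
  16  $ f      f $          match f
Accept reached after 16 steps.

16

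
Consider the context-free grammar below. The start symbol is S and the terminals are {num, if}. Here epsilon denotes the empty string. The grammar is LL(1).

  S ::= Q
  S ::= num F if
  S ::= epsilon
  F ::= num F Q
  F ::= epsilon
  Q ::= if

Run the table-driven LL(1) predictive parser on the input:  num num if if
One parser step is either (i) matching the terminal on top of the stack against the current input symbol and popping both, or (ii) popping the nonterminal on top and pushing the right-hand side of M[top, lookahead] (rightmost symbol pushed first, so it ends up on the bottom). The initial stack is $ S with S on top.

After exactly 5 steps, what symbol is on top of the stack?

     Stack         Input            Action
  1  $ S           num num if if $  expand S ::= num F if
  2  $ if F num    num num if if $  match num
  3  $ if F        num if if $      expand F ::= num F Q
  4  $ if Q F num  num if if $      match num
  5  $ if Q F      if if $          expand F ::= epsilon
Stack after step 5: $ if Q (top = Q).

Q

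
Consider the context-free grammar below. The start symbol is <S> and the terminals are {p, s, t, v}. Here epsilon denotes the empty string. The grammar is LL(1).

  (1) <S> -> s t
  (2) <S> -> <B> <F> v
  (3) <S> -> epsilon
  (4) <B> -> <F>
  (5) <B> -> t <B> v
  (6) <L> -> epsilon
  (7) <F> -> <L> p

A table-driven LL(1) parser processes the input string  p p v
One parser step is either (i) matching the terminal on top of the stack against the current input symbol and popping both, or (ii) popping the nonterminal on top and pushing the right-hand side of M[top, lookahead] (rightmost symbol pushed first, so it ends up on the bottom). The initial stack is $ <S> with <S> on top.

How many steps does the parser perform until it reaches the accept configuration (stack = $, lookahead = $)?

9

step 1: stack=$ <S>  input=p p v $  — expand <S> -> <B> <F> v
step 2: stack=$ v <F> <B>  input=p p v $  — expand <B> -> <F>
step 3: stack=$ v <F> <F>  input=p p v $  — expand <F> -> <L> p
step 4: stack=$ v <F> p <L>  input=p p v $  — expand <L> -> epsilon
step 5: stack=$ v <F> p  input=p p v $  — match p
step 6: stack=$ v <F>  input=p v $  — expand <F> -> <L> p
step 7: stack=$ v p <L>  input=p v $  — expand <L> -> epsilon
step 8: stack=$ v p  input=p v $  — match p
step 9: stack=$ v  input=v $  — match v
Accept reached after 9 steps.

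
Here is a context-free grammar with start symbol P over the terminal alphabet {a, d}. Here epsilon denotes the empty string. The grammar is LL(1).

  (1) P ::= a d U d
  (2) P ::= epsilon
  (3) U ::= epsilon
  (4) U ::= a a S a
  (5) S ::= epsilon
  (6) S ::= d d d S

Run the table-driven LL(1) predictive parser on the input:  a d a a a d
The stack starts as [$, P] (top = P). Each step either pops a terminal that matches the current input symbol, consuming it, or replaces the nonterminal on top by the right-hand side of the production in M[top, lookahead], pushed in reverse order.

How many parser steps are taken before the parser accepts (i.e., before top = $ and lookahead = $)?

step 1: stack=$ P  input=a d a a a d $  — expand P ::= a d U d
step 2: stack=$ d U d a  input=a d a a a d $  — match a
step 3: stack=$ d U d  input=d a a a d $  — match d
step 4: stack=$ d U  input=a a a d $  — expand U ::= a a S a
step 5: stack=$ d a S a a  input=a a a d $  — match a
step 6: stack=$ d a S a  input=a a d $  — match a
step 7: stack=$ d a S  input=a d $  — expand S ::= epsilon
step 8: stack=$ d a  input=a d $  — match a
step 9: stack=$ d  input=d $  — match d
Accept reached after 9 steps.

9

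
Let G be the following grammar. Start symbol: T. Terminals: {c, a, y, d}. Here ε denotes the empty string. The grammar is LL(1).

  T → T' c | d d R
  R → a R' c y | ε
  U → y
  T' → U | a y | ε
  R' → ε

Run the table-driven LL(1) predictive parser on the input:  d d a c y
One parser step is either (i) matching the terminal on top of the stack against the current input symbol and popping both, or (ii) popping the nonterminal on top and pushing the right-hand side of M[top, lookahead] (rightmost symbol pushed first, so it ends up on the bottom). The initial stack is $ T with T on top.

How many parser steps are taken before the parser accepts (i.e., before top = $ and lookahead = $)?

8

step 1: stack=$ T  input=d d a c y $  — expand T → d d R
step 2: stack=$ R d d  input=d d a c y $  — match d
step 3: stack=$ R d  input=d a c y $  — match d
step 4: stack=$ R  input=a c y $  — expand R → a R' c y
step 5: stack=$ y c R' a  input=a c y $  — match a
step 6: stack=$ y c R'  input=c y $  — expand R' → ε
step 7: stack=$ y c  input=c y $  — match c
step 8: stack=$ y  input=y $  — match y
Accept reached after 8 steps.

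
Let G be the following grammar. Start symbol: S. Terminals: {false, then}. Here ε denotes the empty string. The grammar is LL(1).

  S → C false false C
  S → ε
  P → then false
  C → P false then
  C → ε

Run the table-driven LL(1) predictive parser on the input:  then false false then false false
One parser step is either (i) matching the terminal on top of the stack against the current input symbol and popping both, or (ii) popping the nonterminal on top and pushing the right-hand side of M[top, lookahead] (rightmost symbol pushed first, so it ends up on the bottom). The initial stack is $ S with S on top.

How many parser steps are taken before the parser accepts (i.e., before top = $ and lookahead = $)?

      Stack                                  Input                                Action
   1  $ S                                    then false false then false false $  expand S → C false false C
   2  $ C false false C                      then false false then false false $  expand C → P false then
   3  $ C false false then false P           then false false then false false $  expand P → then false
   4  $ C false false then false false then  then false false then false false $  match then
   5  $ C false false then false false       false false then false false $       match false
   6  $ C false false then false             false then false false $             match false
   7  $ C false false then                   then false false $                   match then
   8  $ C false false                        false false $                        match false
   9  $ C false                              false $                              match false
  10  $ C                                    $                                    expand C → ε
Accept reached after 10 steps.

10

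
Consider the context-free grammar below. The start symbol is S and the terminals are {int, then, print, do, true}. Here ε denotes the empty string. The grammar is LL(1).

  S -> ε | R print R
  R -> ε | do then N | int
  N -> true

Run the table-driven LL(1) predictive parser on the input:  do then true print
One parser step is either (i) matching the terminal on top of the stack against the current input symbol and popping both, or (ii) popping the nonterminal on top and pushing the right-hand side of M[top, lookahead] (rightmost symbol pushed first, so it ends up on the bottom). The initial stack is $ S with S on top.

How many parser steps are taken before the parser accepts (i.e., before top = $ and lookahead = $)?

     Stack                Input                 Action
  1  $ S                  do then true print $  expand S -> R print R
  2  $ R print R          do then true print $  expand R -> do then N
  3  $ R print N then do  do then true print $  match do
  4  $ R print N then     then true print $     match then
  5  $ R print N          true print $          expand N -> true
  6  $ R print true       true print $          match true
  7  $ R print            print $               match print
  8  $ R                  $                     expand R -> ε
Accept reached after 8 steps.

8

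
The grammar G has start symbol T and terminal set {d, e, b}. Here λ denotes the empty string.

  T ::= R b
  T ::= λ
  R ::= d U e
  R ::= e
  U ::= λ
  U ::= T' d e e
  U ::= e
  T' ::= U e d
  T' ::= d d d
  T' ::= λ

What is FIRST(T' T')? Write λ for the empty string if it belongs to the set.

FIRST(R): from R::=d U e we get {d}; from R::=e we get {e}. So FIRST(R) = {d, e}.
FIRST(T): from T::=R b we get {d, e}; from T::=λ we get {λ}. So FIRST(T) = {λ, d, e}.
FIRST(U): from U::=λ we get {λ}; from U::=T' d e e we get {d, e}; from U::=e we get {e}. So FIRST(U) = {λ, d, e}.
FIRST(T'): from T'::=U e d we get {d, e}; from T'::=d d d we get {d}; from T'::=λ we get {λ}. So FIRST(T') = {λ, d, e}.
FIRST(T' T'): take FIRST of each symbol in turn, carrying on past any symbol whose FIRST contains λ; result {λ, d, e}.

{λ, d, e}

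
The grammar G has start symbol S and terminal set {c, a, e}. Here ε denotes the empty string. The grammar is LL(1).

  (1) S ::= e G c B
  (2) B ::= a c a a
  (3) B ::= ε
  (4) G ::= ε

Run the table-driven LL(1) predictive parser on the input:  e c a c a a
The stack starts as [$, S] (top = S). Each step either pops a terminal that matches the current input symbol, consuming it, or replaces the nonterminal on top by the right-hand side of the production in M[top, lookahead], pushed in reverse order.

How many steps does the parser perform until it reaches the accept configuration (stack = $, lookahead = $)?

     Stack      Input          Action
  1  $ S        e c a c a a $  expand S ::= e G c B
  2  $ B c G e  e c a c a a $  match e
  3  $ B c G    c a c a a $    expand G ::= ε
  4  $ B c      c a c a a $    match c
  5  $ B        a c a a $      expand B ::= a c a a
  6  $ a a c a  a c a a $      match a
  7  $ a a c    c a a $        match c
  8  $ a a      a a $          match a
  9  $ a        a $            match a
Accept reached after 9 steps.

9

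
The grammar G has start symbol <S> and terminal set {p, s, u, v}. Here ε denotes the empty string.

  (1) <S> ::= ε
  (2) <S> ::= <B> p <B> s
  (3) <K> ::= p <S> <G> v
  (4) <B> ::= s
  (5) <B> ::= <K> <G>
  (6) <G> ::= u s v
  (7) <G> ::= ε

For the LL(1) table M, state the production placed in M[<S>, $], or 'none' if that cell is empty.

FIRST(<K>): from <K>::=p <S> <G> v we get {p}. So FIRST(<K>) = {p}.
FIRST(<G>): from <G>::=u s v we get {u}; from <G>::=ε we get {ε}. So FIRST(<G>) = {ε, u}.
FIRST(<B>): from <B>::=s we get {s}; from <B>::=<K> <G> we get {p}. So FIRST(<B>) = {p, s}.
FIRST(<S>): from <S>::=ε we get {ε}; from <S>::=<B> p <B> s we get {p, s}. So FIRST(<S>) = {ε, p, s}.
FOLLOW(<S>) includes $ since <S> is the start symbol.
FOLLOW(<S>): in <K>::=p <S> <G> v, <S> is followed by <G> v with FIRST {u, v}. Thus FOLLOW(<S>) = {$, u, v}.
For <S> ::= ε: FIRST(ε) = {ε}, so it goes in M[<S>, t] for t ∈ {}; since ε ∈ FIRST, also for every t ∈ FOLLOW(<S>) = {$, u, v}.
For <S> ::= <B> p <B> s: FIRST(<B> p <B> s) = {p, s}, so it goes in M[<S>, t] for t ∈ {p, s}.

<S> ::= ε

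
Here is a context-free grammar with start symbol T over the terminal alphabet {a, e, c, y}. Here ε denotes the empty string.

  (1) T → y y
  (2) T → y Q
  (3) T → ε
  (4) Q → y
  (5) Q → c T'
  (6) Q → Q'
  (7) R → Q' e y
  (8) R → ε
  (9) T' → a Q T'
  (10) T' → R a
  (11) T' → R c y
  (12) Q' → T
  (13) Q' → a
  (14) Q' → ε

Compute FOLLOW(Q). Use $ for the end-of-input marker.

{$, a, c, e, y}

FIRST(T): from T→y y we get {y}; from T→y Q we get {y}; from T→ε we get {ε}. So FIRST(T) = {ε, y}.
FIRST(Q'): from Q'→T we get {ε, y}; from Q'→a we get {a}; from Q'→ε we get {ε}. So FIRST(Q') = {ε, a, y}.
FIRST(Q): from Q→y we get {y}; from Q→c T' we get {c}; from Q→Q' we get {ε, a, y}. So FIRST(Q) = {ε, a, c, y}.
FIRST(R): from R→Q' e y we get {a, e, y}; from R→ε we get {ε}. So FIRST(R) = {ε, a, e, y}.
FIRST(T'): from T'→a Q T' we get {a}; from T'→R a we get {a, e, y}; from T'→R c y we get {a, c, e, y}. So FIRST(T') = {a, c, e, y}.
FOLLOW(T) includes $ since T is the start symbol.
FOLLOW(R): in T'→R a, R is followed by a with FIRST {a}; in T'→R c y, R is followed by c y with FIRST {c}. Thus FOLLOW(R) = {a, c}.
FOLLOW(T): in Q'→T, the suffix after T is empty, so FOLLOW(T) ⊇ FOLLOW(Q') = {$, a, c, e, y}. Thus FOLLOW(T) = {$, a, c, e, y}.
FOLLOW(Q): in T→y Q, the suffix after Q is empty, so FOLLOW(Q) ⊇ FOLLOW(T) = {$, a, c, e, y}; in T'→a Q T', Q is followed by T' with FIRST {a, c, e, y}. Thus FOLLOW(Q) = {$, a, c, e, y}.
FOLLOW(T'): in Q→c T', the suffix after T' is empty, so FOLLOW(T') ⊇ FOLLOW(Q) = {$, a, c, e, y}; in T'→a Q T', the suffix after T' is empty (adds nothing new). Thus FOLLOW(T') = {$, a, c, e, y}.
FOLLOW(Q'): in Q→Q', the suffix after Q' is empty, so FOLLOW(Q') ⊇ FOLLOW(Q) = {$, a, c, e, y}; in R→Q' e y, Q' is followed by e y with FIRST {e}. Thus FOLLOW(Q') = {$, a, c, e, y}.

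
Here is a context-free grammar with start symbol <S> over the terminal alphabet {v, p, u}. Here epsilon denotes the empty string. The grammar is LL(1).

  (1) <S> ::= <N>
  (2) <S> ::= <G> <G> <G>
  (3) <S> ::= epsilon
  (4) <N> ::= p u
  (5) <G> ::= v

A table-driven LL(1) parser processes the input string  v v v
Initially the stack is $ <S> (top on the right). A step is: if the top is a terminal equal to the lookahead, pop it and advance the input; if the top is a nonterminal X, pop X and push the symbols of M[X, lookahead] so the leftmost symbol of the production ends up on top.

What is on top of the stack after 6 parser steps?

v

step 1: stack=$ <S>  input=v v v $  — expand <S> ::= <G> <G> <G>
step 2: stack=$ <G> <G> <G>  input=v v v $  — expand <G> ::= v
step 3: stack=$ <G> <G> v  input=v v v $  — match v
step 4: stack=$ <G> <G>  input=v v $  — expand <G> ::= v
step 5: stack=$ <G> v  input=v v $  — match v
step 6: stack=$ <G>  input=v $  — expand <G> ::= v
Stack after step 6: $ v (top = v).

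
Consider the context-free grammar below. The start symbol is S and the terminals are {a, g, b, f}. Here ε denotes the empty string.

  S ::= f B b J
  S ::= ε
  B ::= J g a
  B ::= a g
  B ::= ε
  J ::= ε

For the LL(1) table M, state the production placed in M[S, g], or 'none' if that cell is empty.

none

FIRST(S): from S::=f B b J we get {f}; from S::=ε we get {ε}. So FIRST(S) = {ε, f}.
FIRST(J): from J::=ε we get {ε}. So FIRST(J) = {ε}.
FIRST(B): from B::=J g a we get {g}; from B::=a g we get {a}; from B::=ε we get {ε}. So FIRST(B) = {ε, a, g}.
FOLLOW(S) includes $ since S is the start symbol.
FOLLOW(S): S appears on no right-hand side. Thus FOLLOW(S) = {$}.
For S ::= f B b J: FIRST(f B b J) = {f}, so it goes in M[S, t] for t ∈ {f}.
For S ::= ε: FIRST(ε) = {ε}, so it goes in M[S, t] for t ∈ {}; since ε ∈ FIRST, also for every t ∈ FOLLOW(S) = {$}.
None of these place a production in M[S, g].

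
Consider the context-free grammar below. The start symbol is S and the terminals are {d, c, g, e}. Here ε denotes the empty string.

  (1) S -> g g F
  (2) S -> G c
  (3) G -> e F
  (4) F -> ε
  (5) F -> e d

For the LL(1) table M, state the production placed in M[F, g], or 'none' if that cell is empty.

none

FIRST(G) = {e}
FIRST(F) = {ε, e}
FIRST(S) = {e, g}  (via G c)
FOLLOW(S) includes $ since S is the start symbol.
FOLLOW(S): S appears on no right-hand side. Thus FOLLOW(S) = {$}.
FOLLOW(G): in S->G c, G is followed by c with FIRST {c}. Thus FOLLOW(G) = {c}.
FOLLOW(F): in S->g g F, the suffix after F is empty, so FOLLOW(F) ⊇ FOLLOW(S) = {$}; in G->e F, the suffix after F is empty, so FOLLOW(F) ⊇ FOLLOW(G) = {c}. Thus FOLLOW(F) = {$, c}.
For F -> ε: FIRST(ε) = {ε}, so it goes in M[F, t] for t ∈ {}; since ε ∈ FIRST, also for every t ∈ FOLLOW(F) = {$, c}.
For F -> e d: FIRST(e d) = {e}, so it goes in M[F, t] for t ∈ {e}.
None of these place a production in M[F, g].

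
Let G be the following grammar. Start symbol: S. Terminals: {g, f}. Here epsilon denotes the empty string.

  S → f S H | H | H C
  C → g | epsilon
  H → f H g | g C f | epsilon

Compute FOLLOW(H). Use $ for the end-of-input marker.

FIRST(C) = {epsilon, g}
FIRST(H) = {epsilon, f, g}
FIRST(S) = {epsilon, f, g}  (via H, H C)
FOLLOW(S) includes $ since S is the start symbol.
FOLLOW(S): in S→f S H, S is followed by H with FIRST {epsilon, f, g}; in S→f S H, the suffix after S is nullable (adds nothing new). Thus FOLLOW(S) = {$, f, g}.
FOLLOW(C): in S→H C, the suffix after C is empty, so FOLLOW(C) ⊇ FOLLOW(S) = {$, f, g}; in H→g C f, C is followed by f with FIRST {f}. Thus FOLLOW(C) = {$, f, g}.
FOLLOW(H): in S→f S H, the suffix after H is empty, so FOLLOW(H) ⊇ FOLLOW(S) = {$, f, g}; in S→H, the suffix after H is empty, so FOLLOW(H) ⊇ FOLLOW(S) = {$, f, g}; in S→H C, H is followed by C with FIRST {epsilon, g}; in S→H C, the suffix after H is nullable, so FOLLOW(H) ⊇ FOLLOW(S) = {$, f, g}; in H→f H g, H is followed by g with FIRST {g}. Thus FOLLOW(H) = {$, f, g}.

{$, f, g}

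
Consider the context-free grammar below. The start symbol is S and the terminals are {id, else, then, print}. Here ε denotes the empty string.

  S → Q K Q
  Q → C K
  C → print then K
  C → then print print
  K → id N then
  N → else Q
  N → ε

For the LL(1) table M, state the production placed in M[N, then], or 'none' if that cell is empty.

FIRST(C): from C→print then K we get {print}; from C→then print print we get {then}. So FIRST(C) = {print, then}.
FIRST(K): from K→id N then we get {id}. So FIRST(K) = {id}.
FIRST(N): from N→else Q we get {else}; from N→ε we get {ε}. So FIRST(N) = {ε, else}.
FIRST(Q): from Q→C K we get {print, then}. So FIRST(Q) = {print, then}.
FIRST(S): from S→Q K Q we get {print, then}. So FIRST(S) = {print, then}.
FOLLOW(S) includes $ since S is the start symbol.
FOLLOW(N): in K→id N then, N is followed by then with FIRST {then}. Thus FOLLOW(N) = {then}.
For N → else Q: FIRST(else Q) = {else}, so it goes in M[N, t] for t ∈ {else}.
For N → ε: FIRST(ε) = {ε}, so it goes in M[N, t] for t ∈ {}; since ε ∈ FIRST, also for every t ∈ FOLLOW(N) = {then}.

N → ε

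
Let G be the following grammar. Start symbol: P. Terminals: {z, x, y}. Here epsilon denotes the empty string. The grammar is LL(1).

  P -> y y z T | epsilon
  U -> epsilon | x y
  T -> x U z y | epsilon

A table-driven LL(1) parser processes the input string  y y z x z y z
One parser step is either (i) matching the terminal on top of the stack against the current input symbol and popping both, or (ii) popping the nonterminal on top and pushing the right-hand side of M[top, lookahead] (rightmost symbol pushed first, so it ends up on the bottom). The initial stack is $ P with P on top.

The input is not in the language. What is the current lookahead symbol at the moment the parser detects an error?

z

      Stack      Input            Action
   1  $ P        y y z x z y z $  expand P -> y y z T
   2  $ T z y y  y y z x z y z $  match y
   3  $ T z y    y z x z y z $    match y
   4  $ T z      z x z y z $      match z
   5  $ T        x z y z $        expand T -> x U z y
   6  $ y z U x  x z y z $        match x
   7  $ y z U    z y z $          expand U -> epsilon
   8  $ y z      z y z $          match z
   9  $ y        y z $            match y
  10  $          z $              error: stack empty but input remains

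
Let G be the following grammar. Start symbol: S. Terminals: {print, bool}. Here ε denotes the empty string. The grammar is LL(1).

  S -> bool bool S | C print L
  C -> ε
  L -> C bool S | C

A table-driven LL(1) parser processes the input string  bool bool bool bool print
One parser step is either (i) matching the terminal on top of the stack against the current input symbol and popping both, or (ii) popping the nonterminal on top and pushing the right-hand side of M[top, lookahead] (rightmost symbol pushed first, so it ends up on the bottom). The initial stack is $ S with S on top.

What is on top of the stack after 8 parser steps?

step 1: stack=$ S  input=bool bool bool bool print $  — expand S -> bool bool S
step 2: stack=$ S bool bool  input=bool bool bool bool print $  — match bool
step 3: stack=$ S bool  input=bool bool bool print $  — match bool
step 4: stack=$ S  input=bool bool print $  — expand S -> bool bool S
step 5: stack=$ S bool bool  input=bool bool print $  — match bool
step 6: stack=$ S bool  input=bool print $  — match bool
step 7: stack=$ S  input=print $  — expand S -> C print L
step 8: stack=$ L print C  input=print $  — expand C -> ε
Stack after step 8: $ L print (top = print).

print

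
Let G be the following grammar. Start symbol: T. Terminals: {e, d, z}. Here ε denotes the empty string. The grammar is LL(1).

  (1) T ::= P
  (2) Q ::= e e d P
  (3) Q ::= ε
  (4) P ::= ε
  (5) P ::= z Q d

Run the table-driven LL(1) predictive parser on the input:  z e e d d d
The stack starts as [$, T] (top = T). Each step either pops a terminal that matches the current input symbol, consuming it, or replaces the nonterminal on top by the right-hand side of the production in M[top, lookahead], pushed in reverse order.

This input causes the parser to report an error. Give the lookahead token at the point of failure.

      Stack        Input          Action
   1  $ T          z e e d d d $  expand T ::= P
   2  $ P          z e e d d d $  expand P ::= z Q d
   3  $ d Q z      z e e d d d $  match z
   4  $ d Q        e e d d d $    expand Q ::= e e d P
   5  $ d P d e e  e e d d d $    match e
   6  $ d P d e    e d d d $      match e
   7  $ d P d      d d d $        match d
   8  $ d P        d d $          expand P ::= ε
   9  $ d          d d $          match d
  10  $            d $            error: stack empty but input remains

d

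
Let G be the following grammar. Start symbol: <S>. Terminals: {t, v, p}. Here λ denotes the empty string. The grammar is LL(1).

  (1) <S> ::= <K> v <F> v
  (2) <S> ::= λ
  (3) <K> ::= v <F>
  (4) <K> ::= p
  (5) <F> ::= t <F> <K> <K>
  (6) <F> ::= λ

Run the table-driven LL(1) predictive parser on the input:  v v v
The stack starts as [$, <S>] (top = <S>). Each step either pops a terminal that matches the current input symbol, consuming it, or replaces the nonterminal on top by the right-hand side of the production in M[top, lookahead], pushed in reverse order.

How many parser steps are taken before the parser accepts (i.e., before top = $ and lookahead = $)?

7

     Stack            Input    Action
  1  $ <S>            v v v $  expand <S> ::= <K> v <F> v
  2  $ v <F> v <K>    v v v $  expand <K> ::= v <F>
  3  $ v <F> v <F> v  v v v $  match v
  4  $ v <F> v <F>    v v $    expand <F> ::= λ
  5  $ v <F> v        v v $    match v
  6  $ v <F>          v $      expand <F> ::= λ
  7  $ v              v $      match v
Accept reached after 7 steps.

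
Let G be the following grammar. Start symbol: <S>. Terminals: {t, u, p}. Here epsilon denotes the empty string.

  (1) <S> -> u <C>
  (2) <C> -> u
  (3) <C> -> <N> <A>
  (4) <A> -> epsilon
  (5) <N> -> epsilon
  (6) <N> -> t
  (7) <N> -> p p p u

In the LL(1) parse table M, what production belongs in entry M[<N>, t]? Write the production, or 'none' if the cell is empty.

<N> -> t

FIRST(<S>): from <S>->u <C> we get {u}. So FIRST(<S>) = {u}.
FIRST(<A>): from <A>->epsilon we get {epsilon}. So FIRST(<A>) = {epsilon}.
FIRST(<N>): from <N>->epsilon we get {epsilon}; from <N>->t we get {t}; from <N>->p p p u we get {p}. So FIRST(<N>) = {epsilon, p, t}.
FIRST(<C>): from <C>->u we get {u}; from <C>-><N> <A> we get {epsilon, p, t}. So FIRST(<C>) = {epsilon, p, t, u}.
FOLLOW(<S>) includes $ since <S> is the start symbol.
FOLLOW(<C>): in <S>->u <C>, the suffix after <C> is empty, so FOLLOW(<C>) ⊇ FOLLOW(<S>) = {$}. Thus FOLLOW(<C>) = {$}.
FOLLOW(<N>): in <C>-><N> <A>, <N> is followed by <A> with FIRST {epsilon}; in <C>-><N> <A>, the suffix after <N> is nullable, so FOLLOW(<N>) ⊇ FOLLOW(<C>) = {$}. Thus FOLLOW(<N>) = {$}.
For <N> -> epsilon: FIRST(epsilon) = {epsilon}, so it goes in M[<N>, t] for t ∈ {}; since epsilon ∈ FIRST, also for every t ∈ FOLLOW(<N>) = {$}.
For <N> -> t: FIRST(t) = {t}, so it goes in M[<N>, t] for t ∈ {t}.
For <N> -> p p p u: FIRST(p p p u) = {p}, so it goes in M[<N>, t] for t ∈ {p}.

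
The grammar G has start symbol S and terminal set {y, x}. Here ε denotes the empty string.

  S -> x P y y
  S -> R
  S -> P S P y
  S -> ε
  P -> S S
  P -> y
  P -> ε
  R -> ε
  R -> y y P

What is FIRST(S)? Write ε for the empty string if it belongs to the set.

FIRST(R): from R->ε we get {ε}; from R->y y P we get {y}. So FIRST(R) = {ε, y}.
FIRST(S): from S->x P y y we get {x}; from S->R we get {ε, y}; from S->P S P y we get {x, y}; from S->ε we get {ε}. So FIRST(S) = {ε, x, y}.
FIRST(P): from P->S S we get {ε, x, y}; from P->y we get {y}; from P->ε we get {ε}. So FIRST(P) = {ε, x, y}.

{ε, x, y}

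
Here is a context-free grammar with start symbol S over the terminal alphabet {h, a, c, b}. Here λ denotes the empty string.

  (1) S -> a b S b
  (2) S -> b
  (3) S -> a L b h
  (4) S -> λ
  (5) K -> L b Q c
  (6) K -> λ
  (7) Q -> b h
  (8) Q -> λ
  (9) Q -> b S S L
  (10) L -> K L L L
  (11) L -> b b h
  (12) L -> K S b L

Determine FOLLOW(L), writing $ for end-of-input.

FIRST(S): from S->a b S b we get {a}; from S->b we get {b}; from S->a L b h we get {a}; from S->λ we get {λ}. So FIRST(S) = {λ, a, b}.
FIRST(Q): from Q->b h we get {b}; from Q->λ we get {λ}; from Q->b S S L we get {b}. So FIRST(Q) = {λ, b}.
FIRST(K): from K->L b Q c we get {a, b}; from K->λ we get {λ}. So FIRST(K) = {λ, a, b}.
FIRST(L): from L->K L L L we get {a, b}; from L->b b h we get {b}; from L->K S b L we get {a, b}. So FIRST(L) = {a, b}.
FOLLOW(S) includes $ since S is the start symbol.
FOLLOW(S): in S->a b S b, S is followed by b with FIRST {b}; in Q->b S S L (occurrence 1), S is followed by S L with FIRST {a, b}; in Q->b S S L (occurrence 2), S is followed by L with FIRST {a, b}; in L->K S b L, S is followed by b L with FIRST {b}. Thus FOLLOW(S) = {$, a, b}.
FOLLOW(K): in L->K L L L, K is followed by L L L with FIRST {a, b}; in L->K S b L, K is followed by S b L with FIRST {a, b}. Thus FOLLOW(K) = {a, b}.
FOLLOW(Q): in K->L b Q c, Q is followed by c with FIRST {c}. Thus FOLLOW(Q) = {c}.
FOLLOW(L): in S->a L b h, L is followed by b h with FIRST {b}; in K->L b Q c, L is followed by b Q c with FIRST {b}; in Q->b S S L, the suffix after L is empty, so FOLLOW(L) ⊇ FOLLOW(Q) = {c}; in L->K L L L (occurrence 1), L is followed by L L with FIRST {a, b}; in L->K L L L (occurrence 2), L is followed by L with FIRST {a, b}; in L->K L L L (occurrence 3), the suffix after L is empty (adds nothing new); in L->K S b L, the suffix after L is empty (adds nothing new). Thus FOLLOW(L) = {a, b, c}.

{a, b, c}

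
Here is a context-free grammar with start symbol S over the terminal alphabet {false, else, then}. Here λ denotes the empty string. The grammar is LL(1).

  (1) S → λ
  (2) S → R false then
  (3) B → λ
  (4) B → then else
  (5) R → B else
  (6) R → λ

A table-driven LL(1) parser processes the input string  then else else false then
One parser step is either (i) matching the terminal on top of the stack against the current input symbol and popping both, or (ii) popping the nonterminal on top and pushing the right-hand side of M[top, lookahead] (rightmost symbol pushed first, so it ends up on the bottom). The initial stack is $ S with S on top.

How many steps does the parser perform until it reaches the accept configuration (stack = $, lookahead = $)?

8

step 1: stack=$ S  input=then else else false then $  — expand S → R false then
step 2: stack=$ then false R  input=then else else false then $  — expand R → B else
step 3: stack=$ then false else B  input=then else else false then $  — expand B → then else
step 4: stack=$ then false else else then  input=then else else false then $  — match then
step 5: stack=$ then false else else  input=else else false then $  — match else
step 6: stack=$ then false else  input=else false then $  — match else
step 7: stack=$ then false  input=false then $  — match false
step 8: stack=$ then  input=then $  — match then
Accept reached after 8 steps.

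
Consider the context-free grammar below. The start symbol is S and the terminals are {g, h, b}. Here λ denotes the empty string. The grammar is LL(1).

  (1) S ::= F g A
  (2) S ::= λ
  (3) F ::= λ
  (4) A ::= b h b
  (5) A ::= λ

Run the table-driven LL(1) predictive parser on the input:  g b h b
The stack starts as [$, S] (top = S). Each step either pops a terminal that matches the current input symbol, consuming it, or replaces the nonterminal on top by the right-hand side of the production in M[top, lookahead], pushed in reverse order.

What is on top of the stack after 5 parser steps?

h

     Stack    Input      Action
  1  $ S      g b h b $  expand S ::= F g A
  2  $ A g F  g b h b $  expand F ::= λ
  3  $ A g    g b h b $  match g
  4  $ A      b h b $    expand A ::= b h b
  5  $ b h b  b h b $    match b
Stack after step 5: $ b h (top = h).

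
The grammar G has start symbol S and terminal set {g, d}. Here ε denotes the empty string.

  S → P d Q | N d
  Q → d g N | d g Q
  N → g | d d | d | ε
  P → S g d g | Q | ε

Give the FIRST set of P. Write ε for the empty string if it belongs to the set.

FIRST(Q) = {d}
FIRST(N) = {ε, d, g}
FIRST(S) = {d, g}  (via P d Q, N d)
FIRST(P) = {ε, d, g}  (via S g d g, Q)

{ε, d, g}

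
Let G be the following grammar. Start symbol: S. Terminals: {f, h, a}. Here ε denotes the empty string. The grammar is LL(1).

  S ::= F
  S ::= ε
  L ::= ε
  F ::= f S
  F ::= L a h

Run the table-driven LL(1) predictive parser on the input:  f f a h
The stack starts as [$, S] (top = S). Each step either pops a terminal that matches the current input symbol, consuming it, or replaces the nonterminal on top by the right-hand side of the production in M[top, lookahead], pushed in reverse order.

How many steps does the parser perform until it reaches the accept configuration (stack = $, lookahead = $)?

step 1: stack=$ S  input=f f a h $  — expand S ::= F
step 2: stack=$ F  input=f f a h $  — expand F ::= f S
step 3: stack=$ S f  input=f f a h $  — match f
step 4: stack=$ S  input=f a h $  — expand S ::= F
step 5: stack=$ F  input=f a h $  — expand F ::= f S
step 6: stack=$ S f  input=f a h $  — match f
step 7: stack=$ S  input=a h $  — expand S ::= F
step 8: stack=$ F  input=a h $  — expand F ::= L a h
step 9: stack=$ h a L  input=a h $  — expand L ::= ε
step 10: stack=$ h a  input=a h $  — match a
step 11: stack=$ h  input=h $  — match h
Accept reached after 11 steps.

11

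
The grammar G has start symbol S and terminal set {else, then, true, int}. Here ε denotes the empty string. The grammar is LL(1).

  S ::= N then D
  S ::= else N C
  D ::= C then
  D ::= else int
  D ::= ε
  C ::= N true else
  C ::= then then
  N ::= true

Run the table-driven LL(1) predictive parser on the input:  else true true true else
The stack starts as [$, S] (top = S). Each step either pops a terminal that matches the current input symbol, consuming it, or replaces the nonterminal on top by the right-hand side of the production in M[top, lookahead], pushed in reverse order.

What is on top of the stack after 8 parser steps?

     Stack             Input                       Action
  1  $ S               else true true true else $  expand S ::= else N C
  2  $ C N else        else true true true else $  match else
  3  $ C N             true true true else $       expand N ::= true
  4  $ C true          true true true else $       match true
  5  $ C               true true else $            expand C ::= N true else
  6  $ else true N     true true else $            expand N ::= true
  7  $ else true true  true true else $            match true
  8  $ else true       true else $                 match true
Stack after step 8: $ else (top = else).

else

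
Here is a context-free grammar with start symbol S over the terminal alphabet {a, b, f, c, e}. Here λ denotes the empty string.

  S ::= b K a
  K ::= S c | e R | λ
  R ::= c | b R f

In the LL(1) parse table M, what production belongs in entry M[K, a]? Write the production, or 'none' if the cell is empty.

K ::= λ

FIRST(S) = {b}
FIRST(R) = {b, c}
FIRST(K) = {λ, b, e}  (via S c)
FOLLOW(S) includes $ since S is the start symbol.
FOLLOW(K): in S::=b K a, K is followed by a with FIRST {a}. Thus FOLLOW(K) = {a}.
For K ::= S c: FIRST(S c) = {b}, so it goes in M[K, t] for t ∈ {b}.
For K ::= e R: FIRST(e R) = {e}, so it goes in M[K, t] for t ∈ {e}.
For K ::= λ: FIRST(λ) = {λ}, so it goes in M[K, t] for t ∈ {}; since λ ∈ FIRST, also for every t ∈ FOLLOW(K) = {a}.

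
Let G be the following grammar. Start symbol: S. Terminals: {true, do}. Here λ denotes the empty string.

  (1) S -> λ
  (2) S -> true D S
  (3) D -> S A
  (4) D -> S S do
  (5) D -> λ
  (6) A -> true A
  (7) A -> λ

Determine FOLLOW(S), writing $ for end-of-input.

FIRST(S): from S->λ we get {λ}; from S->true D S we get {true}. So FIRST(S) = {λ, true}.
FIRST(A): from A->true A we get {true}; from A->λ we get {λ}. So FIRST(A) = {λ, true}.
FIRST(D): from D->S A we get {λ, true}; from D->S S do we get {do, true}; from D->λ we get {λ}. So FIRST(D) = {λ, do, true}.
FOLLOW(S) includes $ since S is the start symbol.
FOLLOW(S): in S->true D S, the suffix after S is empty (adds nothing new); in D->S A, S is followed by A with FIRST {λ, true}; in D->S A, the suffix after S is nullable, so FOLLOW(S) ⊇ FOLLOW(D) = {$, do, true}; in D->S S do (occurrence 1), S is followed by S do with FIRST {do, true}; in D->S S do (occurrence 2), S is followed by do with FIRST {do}. Thus FOLLOW(S) = {$, do, true}.
FOLLOW(D): in S->true D S, D is followed by S with FIRST {λ, true}; in S->true D S, the suffix after D is nullable, so FOLLOW(D) ⊇ FOLLOW(S) = {$, do, true}. Thus FOLLOW(D) = {$, do, true}.
FOLLOW(A): in D->S A, the suffix after A is empty, so FOLLOW(A) ⊇ FOLLOW(D) = {$, do, true}; in A->true A, the suffix after A is empty (adds nothing new). Thus FOLLOW(A) = {$, do, true}.

{$, do, true}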